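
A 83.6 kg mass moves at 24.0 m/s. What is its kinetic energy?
KE = ½mv² = ½(83.6)(24.0)² = 24080 J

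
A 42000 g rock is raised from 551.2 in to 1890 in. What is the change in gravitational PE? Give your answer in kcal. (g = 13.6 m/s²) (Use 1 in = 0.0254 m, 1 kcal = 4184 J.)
Convert to SI: m = 42.0 kg, Δh = 34.0055 m
ΔPE = mgΔh = (42.0)(13.6)(34.0055) = 19424.0 J = 4.642 kcal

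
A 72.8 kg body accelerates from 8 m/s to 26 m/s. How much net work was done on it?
W = ΔKE = ½m(v₂² − v₁²) = ½(72.8)(26² − 8²) = 22276.8 J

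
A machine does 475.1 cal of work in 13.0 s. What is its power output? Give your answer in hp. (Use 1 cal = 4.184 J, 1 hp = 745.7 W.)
Convert to SI: W = 1987.82 J, t = 13.0 s
P = W/t = 1987.82/13.0 = 152.909 W = 0.2051 hp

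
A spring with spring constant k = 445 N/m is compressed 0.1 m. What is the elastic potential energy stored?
PE = ½kx² = ½(445)(0.1)² = 2.225 J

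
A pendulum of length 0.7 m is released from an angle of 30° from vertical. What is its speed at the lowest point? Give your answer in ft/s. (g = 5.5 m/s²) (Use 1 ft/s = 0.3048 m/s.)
h = L(1 − cosθ) = 0.7(1 − cos30°) = 0.0937822 m
v = √(2gh) = √(2·5.5·0.0937822) = 1.01568 m/s = 3.332 ft/s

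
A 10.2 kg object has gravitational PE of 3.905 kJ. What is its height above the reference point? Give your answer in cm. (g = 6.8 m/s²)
Convert to SI: m = 10.2 kg, PE = 3905.0 J
h = PE/(mg) = 3905.0/(10.2·6.8) = 56.3005 m = 5630 cm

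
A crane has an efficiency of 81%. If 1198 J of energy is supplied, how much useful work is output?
W_out = η·W_in = 0.81·1198 = 970.38 J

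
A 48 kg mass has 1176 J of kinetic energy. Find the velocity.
v = √(2·KE/m) = √(2·1176/48) = 7.0 m/s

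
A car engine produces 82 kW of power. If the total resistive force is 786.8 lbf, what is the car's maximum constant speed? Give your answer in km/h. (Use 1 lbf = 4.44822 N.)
Convert to SI: F = 3499.86 N
P = Fv ⇒ v = P/F = 82000 W/3499.86 N = 23.4295 m/s = 84.35 km/h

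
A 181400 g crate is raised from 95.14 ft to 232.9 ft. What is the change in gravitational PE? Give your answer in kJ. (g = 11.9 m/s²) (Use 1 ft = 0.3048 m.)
Convert to SI: m = 181.4 kg, Δh = 41.9892 m
ΔPE = mgΔh = (181.4)(11.9)(41.9892) = 90640.5 J = 90.64 kJ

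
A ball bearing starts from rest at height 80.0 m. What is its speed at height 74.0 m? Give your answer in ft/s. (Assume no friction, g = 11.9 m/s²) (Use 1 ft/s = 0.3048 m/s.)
mgh₁ = mgh₂ + ½mv² ⇒ v = √(2g(h₁−h₂)) = √(2·11.9·6.0) = 11.9499 m/s = 39.21 ft/s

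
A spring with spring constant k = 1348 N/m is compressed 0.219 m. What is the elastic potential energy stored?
PE = ½kx² = ½(1348)(0.219)² = 32.33 J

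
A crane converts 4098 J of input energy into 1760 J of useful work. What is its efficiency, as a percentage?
η = W_out/W_in = 1760/4098 = 42.95%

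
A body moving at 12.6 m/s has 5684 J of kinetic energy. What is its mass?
m = 2·KE/v² = 2·5684/(12.6)² = 71.6 kg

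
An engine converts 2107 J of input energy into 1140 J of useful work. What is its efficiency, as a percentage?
η = W_out/W_in = 1140/2107 = 54.11%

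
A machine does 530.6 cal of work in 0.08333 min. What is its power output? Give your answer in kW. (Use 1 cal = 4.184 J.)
Convert to SI: W = 2220.03 J, t = 4.9998 s
P = W/t = 2220.03/4.9998 = 444.024 W = 0.444 kW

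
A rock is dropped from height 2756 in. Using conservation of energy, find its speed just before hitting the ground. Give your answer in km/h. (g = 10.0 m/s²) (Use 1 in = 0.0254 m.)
Convert to SI: h = 70.0024 m
mgh = ½mv² ⇒ v = √(2gh) = √(2·10.0·70.0024) = 37.4172 m/s = 134.7 km/h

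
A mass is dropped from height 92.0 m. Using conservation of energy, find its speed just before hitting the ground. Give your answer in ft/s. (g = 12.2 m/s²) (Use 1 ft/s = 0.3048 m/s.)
mgh = ½mv² ⇒ v = √(2gh) = √(2·12.2·92.0) = 47.3793 m/s = 155.4 ft/s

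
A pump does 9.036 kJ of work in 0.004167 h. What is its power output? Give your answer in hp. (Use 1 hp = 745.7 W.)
Convert to SI: W = 9036.0 J, t = 15.0012 s
P = W/t = 9036.0/15.0012 = 602.352 W = 0.8078 hp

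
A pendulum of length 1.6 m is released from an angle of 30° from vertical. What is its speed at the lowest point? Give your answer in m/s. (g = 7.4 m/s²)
h = L(1 − cosθ) = 1.6(1 − cos30°) = 0.214359 m
v = √(2gh) = √(2·7.4·0.214359) = 1.781 m/s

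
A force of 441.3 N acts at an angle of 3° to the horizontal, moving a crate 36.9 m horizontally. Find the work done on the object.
W = F·d·cosθ = (441.3)(36.9)cos(3°) = 16260 J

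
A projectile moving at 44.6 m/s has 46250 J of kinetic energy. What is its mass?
m = 2·KE/v² = 2·46250/(44.6)² = 46.5 kg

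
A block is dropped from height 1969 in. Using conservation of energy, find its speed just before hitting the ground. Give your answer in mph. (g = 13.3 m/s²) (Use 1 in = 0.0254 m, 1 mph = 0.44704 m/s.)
Convert to SI: h = 50.0126 m
mgh = ½mv² ⇒ v = √(2gh) = √(2·13.3·50.0126) = 36.4738 m/s = 81.59 mph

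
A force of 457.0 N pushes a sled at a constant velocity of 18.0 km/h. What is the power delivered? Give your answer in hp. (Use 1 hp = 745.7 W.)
Convert to SI: F = 457.0 N, v = 5.0 m/s
P = Fv = (457.0)(5.0) = 2285.0 W = 3.064 hp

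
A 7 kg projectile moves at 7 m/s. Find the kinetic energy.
KE = ½mv² = ½(7)(7)² = 171.5 J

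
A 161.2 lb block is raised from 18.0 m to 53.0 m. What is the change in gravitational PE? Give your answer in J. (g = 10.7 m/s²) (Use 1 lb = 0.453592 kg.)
Convert to SI: m = 73.119 kg, Δh = 35.0 m
ΔPE = mgΔh = (73.119)(10.7)(35.0) = 27380 J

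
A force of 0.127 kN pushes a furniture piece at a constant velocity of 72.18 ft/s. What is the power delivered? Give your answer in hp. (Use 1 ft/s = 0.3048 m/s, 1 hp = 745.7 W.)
Convert to SI: F = 127.0 N, v = 22.0005 m/s
P = Fv = (127.0)(22.0005) = 2794.06 W = 3.747 hp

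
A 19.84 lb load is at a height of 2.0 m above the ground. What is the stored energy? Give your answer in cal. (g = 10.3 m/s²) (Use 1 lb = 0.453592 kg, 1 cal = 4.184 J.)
Convert to SI: m = 8.99927 kg, h = 2.0 m
PE = mgh = (8.99927)(10.3)(2.0) = 185.385 J = 44.31 cal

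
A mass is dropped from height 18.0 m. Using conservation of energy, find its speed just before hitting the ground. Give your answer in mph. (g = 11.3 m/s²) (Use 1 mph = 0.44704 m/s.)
mgh = ½mv² ⇒ v = √(2gh) = √(2·11.3·18.0) = 20.1693 m/s = 45.12 mph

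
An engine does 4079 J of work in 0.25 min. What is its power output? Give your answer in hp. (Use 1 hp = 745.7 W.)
Convert to SI: W = 4079.0 J, t = 15.0 s
P = W/t = 4079.0/15.0 = 271.933 W = 0.3647 hp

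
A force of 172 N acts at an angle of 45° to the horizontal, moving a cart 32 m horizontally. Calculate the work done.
W = F·d·cosθ = (172)(32)cos(45°) = 3892 J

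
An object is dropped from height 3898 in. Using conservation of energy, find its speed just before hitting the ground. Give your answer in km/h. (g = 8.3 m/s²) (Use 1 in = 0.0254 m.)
Convert to SI: h = 99.0092 m
mgh = ½mv² ⇒ v = √(2gh) = √(2·8.3·99.0092) = 40.5408 m/s = 145.9 km/h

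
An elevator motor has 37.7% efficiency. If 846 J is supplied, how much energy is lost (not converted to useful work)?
W_lost = W_in(1 − η) = 846·(1 − 0.377) = 527.1 J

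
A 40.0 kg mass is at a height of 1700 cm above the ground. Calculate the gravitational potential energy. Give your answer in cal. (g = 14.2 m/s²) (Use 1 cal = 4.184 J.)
Convert to SI: m = 40.0 kg, h = 17.0 m
PE = mgh = (40.0)(14.2)(17.0) = 9656.0 J = 2308 cal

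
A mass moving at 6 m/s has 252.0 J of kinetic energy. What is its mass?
m = 2·KE/v² = 2·252.0/(6)² = 14.0 kg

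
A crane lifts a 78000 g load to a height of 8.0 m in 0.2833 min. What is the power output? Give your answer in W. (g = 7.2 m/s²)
Convert to SI: m = 78.0 kg, h = 8.0 m, t = 16.998 s
P = mgh/t = (78.0)(7.2)(8.0)/16.998 = 264.3 W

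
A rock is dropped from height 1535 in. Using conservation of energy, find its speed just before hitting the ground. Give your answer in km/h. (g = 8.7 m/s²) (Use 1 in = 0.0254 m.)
Convert to SI: h = 38.989 m
mgh = ½mv² ⇒ v = √(2gh) = √(2·8.7·38.989) = 26.0463 m/s = 93.77 km/h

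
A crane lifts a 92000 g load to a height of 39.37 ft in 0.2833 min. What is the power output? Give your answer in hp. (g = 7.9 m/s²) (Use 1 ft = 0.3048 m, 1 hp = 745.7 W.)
Convert to SI: m = 92.0 kg, h = 12.0 m, t = 16.998 s
P = mgh/t = (92.0)(7.9)(12.0)/16.998 = 513.095 W = 0.6881 hp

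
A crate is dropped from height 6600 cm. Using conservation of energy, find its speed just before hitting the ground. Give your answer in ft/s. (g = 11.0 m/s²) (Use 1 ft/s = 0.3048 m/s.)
Convert to SI: h = 66.0 m
mgh = ½mv² ⇒ v = √(2gh) = √(2·11.0·66.0) = 38.1051 m/s = 125.0 ft/s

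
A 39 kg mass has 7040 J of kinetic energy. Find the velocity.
v = √(2·KE/m) = √(2·7040/39) = 19.0 m/s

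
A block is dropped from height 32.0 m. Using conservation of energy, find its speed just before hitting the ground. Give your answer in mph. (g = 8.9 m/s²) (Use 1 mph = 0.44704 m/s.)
mgh = ½mv² ⇒ v = √(2gh) = √(2·8.9·32.0) = 23.8663 m/s = 53.39 mph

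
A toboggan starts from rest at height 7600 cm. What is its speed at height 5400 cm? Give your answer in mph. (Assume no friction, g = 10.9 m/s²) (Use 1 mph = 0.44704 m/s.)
Convert to SI: h₁−h₂ = 22.0 m
mgh₁ = mgh₂ + ½mv² ⇒ v = √(2g(h₁−h₂)) = √(2·10.9·22.0) = 21.8998 m/s = 48.99 mph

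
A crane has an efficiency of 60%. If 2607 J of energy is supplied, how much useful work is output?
W_out = η·W_in = 0.6·2607 = 1564.2 J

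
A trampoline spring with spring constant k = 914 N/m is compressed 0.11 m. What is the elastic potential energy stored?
PE = ½kx² = ½(914)(0.11)² = 5.53 J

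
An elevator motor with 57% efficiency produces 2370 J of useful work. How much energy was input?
W_in = W_out/η = 2370/0.57 = 4158 J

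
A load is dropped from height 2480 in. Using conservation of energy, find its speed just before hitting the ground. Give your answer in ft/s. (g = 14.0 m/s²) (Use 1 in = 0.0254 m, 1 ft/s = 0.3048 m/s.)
Convert to SI: h = 62.992 m
mgh = ½mv² ⇒ v = √(2gh) = √(2·14.0·62.992) = 41.9973 m/s = 137.8 ft/s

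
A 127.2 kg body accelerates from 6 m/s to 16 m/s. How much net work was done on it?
W = ΔKE = ½m(v₂² − v₁²) = ½(127.2)(16² − 6²) = 13992.0 J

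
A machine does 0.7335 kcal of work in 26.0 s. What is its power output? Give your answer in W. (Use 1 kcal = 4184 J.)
Convert to SI: W = 3068.96 J, t = 26.0 s
P = W/t = 3068.96/26.0 = 118.0 W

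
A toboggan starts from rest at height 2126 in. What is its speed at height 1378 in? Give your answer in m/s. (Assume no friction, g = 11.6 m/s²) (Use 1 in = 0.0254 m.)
Convert to SI: h₁−h₂ = 18.9992 m
mgh₁ = mgh₂ + ½mv² ⇒ v = √(2g(h₁−h₂)) = √(2·11.6·18.9992) = 20.99 m/s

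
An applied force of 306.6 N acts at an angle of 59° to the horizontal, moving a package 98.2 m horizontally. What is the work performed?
W = F·d·cosθ = (306.6)(98.2)cos(59°) = 15510 J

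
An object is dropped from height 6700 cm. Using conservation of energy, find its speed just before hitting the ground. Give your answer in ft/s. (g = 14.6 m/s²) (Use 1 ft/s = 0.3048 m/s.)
Convert to SI: h = 67.0 m
mgh = ½mv² ⇒ v = √(2gh) = √(2·14.6·67.0) = 44.2312 m/s = 145.1 ft/s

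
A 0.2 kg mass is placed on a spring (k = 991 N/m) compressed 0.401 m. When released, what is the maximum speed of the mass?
½kx² = ½mv² ⇒ v = x√(k/m) = (0.401)√(991/0.2) = 28.23 m/s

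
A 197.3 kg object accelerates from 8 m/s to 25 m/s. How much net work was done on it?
W = ΔKE = ½m(v₂² − v₁²) = ½(197.3)(25² − 8²) = 55342.65 J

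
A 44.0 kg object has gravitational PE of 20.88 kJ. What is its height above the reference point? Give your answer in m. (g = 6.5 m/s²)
Convert to SI: m = 44.0 kg, PE = 20880.0 J
h = PE/(mg) = 20880.0/(44.0·6.5) = 73.01 m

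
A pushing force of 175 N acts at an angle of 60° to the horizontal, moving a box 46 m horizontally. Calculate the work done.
W = F·d·cosθ = (175)(46)cos(60°) = 4025 J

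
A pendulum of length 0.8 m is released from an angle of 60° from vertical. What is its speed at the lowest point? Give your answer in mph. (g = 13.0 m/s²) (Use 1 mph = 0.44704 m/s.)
h = L(1 − cosθ) = 0.8(1 − cos60°) = 0.4 m
v = √(2gh) = √(2·13.0·0.4) = 3.2249 m/s = 7.214 mph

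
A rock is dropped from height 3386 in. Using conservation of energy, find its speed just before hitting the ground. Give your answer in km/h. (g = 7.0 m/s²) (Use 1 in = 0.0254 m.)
Convert to SI: h = 86.0044 m
mgh = ½mv² ⇒ v = √(2gh) = √(2·7.0·86.0044) = 34.6996 m/s = 124.9 km/h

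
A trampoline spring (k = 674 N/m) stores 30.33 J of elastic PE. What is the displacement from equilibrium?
x = √(2·PE/k) = √(2·30.33/674) = 0.3 m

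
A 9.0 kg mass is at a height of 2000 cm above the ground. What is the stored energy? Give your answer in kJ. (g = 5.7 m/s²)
Convert to SI: m = 9.0 kg, h = 20.0 m
PE = mgh = (9.0)(5.7)(20.0) = 1026.0 J = 1.026 kJ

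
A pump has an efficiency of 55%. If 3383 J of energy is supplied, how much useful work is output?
W_out = η·W_in = 0.55·3383 = 1860.65 J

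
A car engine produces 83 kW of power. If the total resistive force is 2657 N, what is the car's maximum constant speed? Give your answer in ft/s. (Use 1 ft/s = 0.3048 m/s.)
P = Fv ⇒ v = P/F = 83000 W/2657.0 N = 31.2382 m/s = 102.5 ft/s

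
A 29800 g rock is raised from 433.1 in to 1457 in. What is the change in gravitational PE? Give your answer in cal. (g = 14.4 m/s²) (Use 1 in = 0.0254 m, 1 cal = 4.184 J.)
Convert to SI: m = 29.8 kg, Δh = 26.0071 m
ΔPE = mgΔh = (29.8)(14.4)(26.0071) = 11160.1 J = 2667 cal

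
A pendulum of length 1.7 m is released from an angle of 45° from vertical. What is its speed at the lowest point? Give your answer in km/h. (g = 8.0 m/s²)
h = L(1 − cosθ) = 1.7(1 − cos45°) = 0.497918 m
v = √(2gh) = √(2·8.0·0.497918) = 2.82253 m/s = 10.16 km/h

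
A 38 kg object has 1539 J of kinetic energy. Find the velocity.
v = √(2·KE/m) = √(2·1539/38) = 9.0 m/s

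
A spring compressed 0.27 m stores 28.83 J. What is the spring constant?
k = 2·PE/x² = 2·28.83/(0.27)² = 790.9 N/m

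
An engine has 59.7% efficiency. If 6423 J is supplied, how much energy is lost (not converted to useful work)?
W_lost = W_in(1 − η) = 6423·(1 − 0.597) = 2588 J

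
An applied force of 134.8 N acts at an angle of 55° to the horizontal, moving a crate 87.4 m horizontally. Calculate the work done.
W = F·d·cosθ = (134.8)(87.4)cos(55°) = 6758 J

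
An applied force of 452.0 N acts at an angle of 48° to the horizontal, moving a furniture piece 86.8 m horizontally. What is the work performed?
W = F·d·cosθ = (452.0)(86.8)cos(48°) = 26250 J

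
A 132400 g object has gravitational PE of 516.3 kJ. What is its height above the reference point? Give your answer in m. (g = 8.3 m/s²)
Convert to SI: m = 132.4 kg, PE = 516300 J
h = PE/(mg) = 516300/(132.4·8.3) = 469.8 m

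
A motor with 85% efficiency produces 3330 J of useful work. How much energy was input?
W_in = W_out/η = 3330/0.85 = 3918 J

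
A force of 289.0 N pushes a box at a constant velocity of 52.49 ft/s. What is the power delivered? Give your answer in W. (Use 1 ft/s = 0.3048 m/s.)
Convert to SI: F = 289.0 N, v = 15.999 m/s
P = Fv = (289.0)(15.999) = 4624 W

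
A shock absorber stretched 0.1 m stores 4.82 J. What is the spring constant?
k = 2·PE/x² = 2·4.82/(0.1)² = 964.0 N/m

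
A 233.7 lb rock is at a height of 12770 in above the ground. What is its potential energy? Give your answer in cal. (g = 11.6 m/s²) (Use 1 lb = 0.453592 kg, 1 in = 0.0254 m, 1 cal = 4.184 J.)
Convert to SI: m = 106.004 kg, h = 324.358 m
PE = mgh = (106.004)(11.6)(324.358) = 398847 J = 95330 cal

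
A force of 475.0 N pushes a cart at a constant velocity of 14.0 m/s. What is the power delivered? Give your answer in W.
P = Fv = (475.0)(14.0) = 6650 W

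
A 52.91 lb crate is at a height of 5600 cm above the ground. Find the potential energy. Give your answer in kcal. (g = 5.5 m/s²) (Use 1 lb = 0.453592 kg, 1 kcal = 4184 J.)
Convert to SI: m = 23.9996 kg, h = 56.0 m
PE = mgh = (23.9996)(5.5)(56.0) = 7391.86 J = 1.767 kcal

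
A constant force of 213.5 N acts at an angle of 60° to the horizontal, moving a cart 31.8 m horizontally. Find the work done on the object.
W = F·d·cosθ = (213.5)(31.8)cos(60°) = 3395 J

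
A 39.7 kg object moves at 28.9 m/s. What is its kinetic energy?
KE = ½mv² = ½(39.7)(28.9)² = 16580 J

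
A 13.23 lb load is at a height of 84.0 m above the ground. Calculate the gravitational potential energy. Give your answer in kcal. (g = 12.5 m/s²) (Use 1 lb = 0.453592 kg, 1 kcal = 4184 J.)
Convert to SI: m = 6.00102 kg, h = 84.0 m
PE = mgh = (6.00102)(12.5)(84.0) = 6301.07 J = 1.506 kcal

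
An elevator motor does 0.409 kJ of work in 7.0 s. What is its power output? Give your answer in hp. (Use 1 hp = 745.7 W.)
Convert to SI: W = 409.0 J, t = 7.0 s
P = W/t = 409.0/7.0 = 58.4286 W = 0.07835 hp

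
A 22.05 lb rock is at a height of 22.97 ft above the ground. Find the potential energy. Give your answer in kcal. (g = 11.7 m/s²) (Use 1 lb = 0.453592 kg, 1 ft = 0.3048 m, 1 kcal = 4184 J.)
Convert to SI: m = 10.0017 kg, h = 7.00126 m
PE = mgh = (10.0017)(11.7)(7.00126) = 819.287 J = 0.1958 kcal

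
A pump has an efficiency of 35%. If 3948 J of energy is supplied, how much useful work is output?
W_out = η·W_in = 0.35·3948 = 1381.8 J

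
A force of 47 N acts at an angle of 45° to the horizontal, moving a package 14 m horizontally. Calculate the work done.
W = F·d·cosθ = (47)(14)cos(45°) = 465.3 J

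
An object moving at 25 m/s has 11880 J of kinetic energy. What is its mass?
m = 2·KE/v² = 2·11880/(25)² = 38.02 kg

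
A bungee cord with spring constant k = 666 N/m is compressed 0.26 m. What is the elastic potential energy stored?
PE = ½kx² = ½(666)(0.26)² = 22.51 J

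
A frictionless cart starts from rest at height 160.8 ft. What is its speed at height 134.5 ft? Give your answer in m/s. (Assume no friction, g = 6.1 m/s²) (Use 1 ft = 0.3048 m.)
Convert to SI: h₁−h₂ = 8.01624 m
mgh₁ = mgh₂ + ½mv² ⇒ v = √(2g(h₁−h₂)) = √(2·6.1·8.01624) = 9.889 m/s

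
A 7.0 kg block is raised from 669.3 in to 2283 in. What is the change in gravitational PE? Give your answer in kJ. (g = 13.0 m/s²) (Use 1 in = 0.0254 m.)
Convert to SI: m = 7.0 kg, Δh = 40.988 m
ΔPE = mgΔh = (7.0)(13.0)(40.988) = 3729.91 J = 3.73 kJ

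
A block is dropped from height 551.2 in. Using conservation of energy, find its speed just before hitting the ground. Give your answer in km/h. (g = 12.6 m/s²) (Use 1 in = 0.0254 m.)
Convert to SI: h = 14.0005 m
mgh = ½mv² ⇒ v = √(2gh) = √(2·12.6·14.0005) = 18.7833 m/s = 67.62 km/h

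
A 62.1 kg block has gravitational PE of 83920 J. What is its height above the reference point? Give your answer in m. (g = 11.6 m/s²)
h = PE/(mg) = 83920.0/(62.1·11.6) = 116.5 m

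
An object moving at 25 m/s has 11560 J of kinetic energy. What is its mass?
m = 2·KE/v² = 2·11560/(25)² = 36.99 kg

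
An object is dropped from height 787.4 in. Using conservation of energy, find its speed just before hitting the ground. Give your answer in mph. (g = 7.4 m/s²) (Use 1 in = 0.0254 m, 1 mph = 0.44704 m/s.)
Convert to SI: h = 20.0 m
mgh = ½mv² ⇒ v = √(2gh) = √(2·7.4·20.0) = 17.2046 m/s = 38.49 mph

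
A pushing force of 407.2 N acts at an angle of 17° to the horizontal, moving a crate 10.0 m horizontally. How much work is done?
W = F·d·cosθ = (407.2)(10.0)cos(17°) = 3894 J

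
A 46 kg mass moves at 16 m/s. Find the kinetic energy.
KE = ½mv² = ½(46)(16)² = 5888.0 J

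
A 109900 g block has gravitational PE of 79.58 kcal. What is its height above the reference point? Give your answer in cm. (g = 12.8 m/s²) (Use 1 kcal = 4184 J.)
Convert to SI: m = 109.9 kg, PE = 332963 J
h = PE/(mg) = 332963/(109.9·12.8) = 236.694 m = 23670 cm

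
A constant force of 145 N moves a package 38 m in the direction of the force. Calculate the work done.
W = F·d = (145)(38) = 5510 J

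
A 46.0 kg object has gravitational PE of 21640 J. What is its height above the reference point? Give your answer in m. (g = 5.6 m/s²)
h = PE/(mg) = 21640.0/(46.0·5.6) = 84.01 m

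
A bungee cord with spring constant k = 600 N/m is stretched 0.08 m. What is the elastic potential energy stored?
PE = ½kx² = ½(600)(0.08)² = 1.92 J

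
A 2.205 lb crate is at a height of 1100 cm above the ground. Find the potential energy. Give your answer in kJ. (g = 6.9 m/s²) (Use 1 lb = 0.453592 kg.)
Convert to SI: m = 1.00017 kg, h = 11.0 m
PE = mgh = (1.00017)(6.9)(11.0) = 75.9129 J = 0.07591 kJ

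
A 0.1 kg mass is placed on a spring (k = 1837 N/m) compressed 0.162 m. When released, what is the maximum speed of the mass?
½kx² = ½mv² ⇒ v = x√(k/m) = (0.162)√(1837/0.1) = 21.96 m/s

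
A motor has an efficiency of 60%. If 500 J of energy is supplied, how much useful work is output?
W_out = η·W_in = 0.6·500 = 300.0 J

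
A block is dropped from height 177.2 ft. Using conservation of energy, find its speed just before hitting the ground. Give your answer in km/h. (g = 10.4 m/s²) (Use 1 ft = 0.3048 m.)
Convert to SI: h = 54.0106 m
mgh = ½mv² ⇒ v = √(2gh) = √(2·10.4·54.0106) = 33.5175 m/s = 120.7 km/h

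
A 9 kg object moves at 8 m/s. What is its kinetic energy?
KE = ½mv² = ½(9)(8)² = 288.0 J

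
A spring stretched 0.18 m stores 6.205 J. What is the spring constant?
k = 2·PE/x² = 2·6.205/(0.18)² = 383.0 N/m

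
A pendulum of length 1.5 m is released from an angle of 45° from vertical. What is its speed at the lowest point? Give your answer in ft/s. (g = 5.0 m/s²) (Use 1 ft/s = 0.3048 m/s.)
h = L(1 − cosθ) = 1.5(1 − cos45°) = 0.43934 m
v = √(2gh) = √(2·5.0·0.43934) = 2.09604 m/s = 6.877 ft/s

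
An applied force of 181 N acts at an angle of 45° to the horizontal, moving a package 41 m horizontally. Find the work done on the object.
W = F·d·cosθ = (181)(41)cos(45°) = 5247 J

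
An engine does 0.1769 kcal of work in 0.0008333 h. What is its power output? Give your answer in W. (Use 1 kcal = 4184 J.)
Convert to SI: W = 740.15 J, t = 2.99988 s
P = W/t = 740.15/2.99988 = 246.7 W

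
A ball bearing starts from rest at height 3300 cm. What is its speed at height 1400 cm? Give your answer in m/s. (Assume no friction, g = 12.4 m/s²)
Convert to SI: h₁−h₂ = 19.0 m
mgh₁ = mgh₂ + ½mv² ⇒ v = √(2g(h₁−h₂)) = √(2·12.4·19.0) = 21.71 m/s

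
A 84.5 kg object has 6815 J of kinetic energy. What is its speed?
v = √(2·KE/m) = √(2·6815/84.5) = 12.7 m/s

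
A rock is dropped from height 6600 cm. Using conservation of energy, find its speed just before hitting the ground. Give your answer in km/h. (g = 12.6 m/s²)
Convert to SI: h = 66.0 m
mgh = ½mv² ⇒ v = √(2gh) = √(2·12.6·66.0) = 40.7823 m/s = 146.8 km/h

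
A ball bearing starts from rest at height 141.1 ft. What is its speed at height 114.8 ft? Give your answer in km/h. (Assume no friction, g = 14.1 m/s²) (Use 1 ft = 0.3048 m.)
Convert to SI: h₁−h₂ = 8.01624 m
mgh₁ = mgh₂ + ½mv² ⇒ v = √(2g(h₁−h₂)) = √(2·14.1·8.01624) = 15.0352 m/s = 54.13 km/h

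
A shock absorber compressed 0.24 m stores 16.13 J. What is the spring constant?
k = 2·PE/x² = 2·16.13/(0.24)² = 560.1 N/m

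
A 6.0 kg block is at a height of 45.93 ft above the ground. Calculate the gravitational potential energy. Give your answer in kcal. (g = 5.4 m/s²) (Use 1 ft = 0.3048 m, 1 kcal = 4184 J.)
Convert to SI: m = 6.0 kg, h = 13.9995 m
PE = mgh = (6.0)(5.4)(13.9995) = 453.583 J = 0.1084 kcal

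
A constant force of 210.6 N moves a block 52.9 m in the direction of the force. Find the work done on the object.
W = F·d = (210.6)(52.9) = 11140 J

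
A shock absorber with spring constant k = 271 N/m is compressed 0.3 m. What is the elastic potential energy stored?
PE = ½kx² = ½(271)(0.3)² = 12.2 J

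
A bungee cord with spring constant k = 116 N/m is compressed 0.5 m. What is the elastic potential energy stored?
PE = ½kx² = ½(116)(0.5)² = 14.5 J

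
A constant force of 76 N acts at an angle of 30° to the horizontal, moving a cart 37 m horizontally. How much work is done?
W = F·d·cosθ = (76)(37)cos(30°) = 2435 J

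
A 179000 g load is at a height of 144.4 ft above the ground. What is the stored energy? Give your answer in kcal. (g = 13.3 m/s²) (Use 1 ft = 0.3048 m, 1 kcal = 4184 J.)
Convert to SI: m = 179.0 kg, h = 44.0131 m
PE = mgh = (179.0)(13.3)(44.0131) = 104782 J = 25.04 kcal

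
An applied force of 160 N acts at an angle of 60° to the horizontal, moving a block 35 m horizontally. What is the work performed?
W = F·d·cosθ = (160)(35)cos(60°) = 2800 J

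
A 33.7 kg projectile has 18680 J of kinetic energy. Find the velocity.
v = √(2·KE/m) = √(2·18680/33.7) = 33.3 m/s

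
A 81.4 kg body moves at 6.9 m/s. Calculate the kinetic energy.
KE = ½mv² = ½(81.4)(6.9)² = 1938 J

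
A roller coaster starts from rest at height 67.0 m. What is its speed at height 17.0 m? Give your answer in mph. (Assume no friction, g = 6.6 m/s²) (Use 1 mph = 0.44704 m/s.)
mgh₁ = mgh₂ + ½mv² ⇒ v = √(2g(h₁−h₂)) = √(2·6.6·50.0) = 25.6905 m/s = 57.47 mph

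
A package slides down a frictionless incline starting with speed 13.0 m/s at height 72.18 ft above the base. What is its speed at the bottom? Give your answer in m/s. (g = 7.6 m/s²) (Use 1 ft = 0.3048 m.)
Convert to SI: v₀ = 13.0 m/s, h = 22.0005 m
½mv₀² + mgh = ½mv² ⇒ v = √(v₀² + 2gh) = √(13.0² + 2·7.6·22.0005) = 22.44 m/s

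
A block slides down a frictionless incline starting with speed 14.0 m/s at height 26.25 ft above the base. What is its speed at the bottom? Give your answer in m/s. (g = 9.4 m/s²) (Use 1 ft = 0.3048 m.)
Convert to SI: v₀ = 14.0 m/s, h = 8.001 m
½mv₀² + mgh = ½mv² ⇒ v = √(v₀² + 2gh) = √(14.0² + 2·9.4·8.001) = 18.61 m/s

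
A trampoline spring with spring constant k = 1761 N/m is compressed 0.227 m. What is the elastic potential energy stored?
PE = ½kx² = ½(1761)(0.227)² = 45.37 J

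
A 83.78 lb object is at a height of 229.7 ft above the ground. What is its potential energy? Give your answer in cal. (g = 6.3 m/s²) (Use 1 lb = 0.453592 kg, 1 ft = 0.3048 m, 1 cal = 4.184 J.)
Convert to SI: m = 38.0019 kg, h = 70.0126 m
PE = mgh = (38.0019)(6.3)(70.0126) = 16761.9 J = 4006 cal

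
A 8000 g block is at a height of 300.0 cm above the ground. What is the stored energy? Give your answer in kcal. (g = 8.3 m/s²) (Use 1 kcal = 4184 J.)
Convert to SI: m = 8.0 kg, h = 3.0 m
PE = mgh = (8.0)(8.3)(3.0) = 199.2 J = 0.04761 kcal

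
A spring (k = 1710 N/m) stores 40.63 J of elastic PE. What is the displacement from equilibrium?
x = √(2·PE/k) = √(2·40.63/1710) = 0.218 m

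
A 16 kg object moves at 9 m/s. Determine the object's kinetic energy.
KE = ½mv² = ½(16)(9)² = 648.0 J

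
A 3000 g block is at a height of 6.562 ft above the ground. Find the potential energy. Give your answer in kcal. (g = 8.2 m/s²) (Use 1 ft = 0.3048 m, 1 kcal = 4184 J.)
Convert to SI: m = 3.0 kg, h = 2.0001 m
PE = mgh = (3.0)(8.2)(2.0001) = 49.2024 J = 0.01176 kcal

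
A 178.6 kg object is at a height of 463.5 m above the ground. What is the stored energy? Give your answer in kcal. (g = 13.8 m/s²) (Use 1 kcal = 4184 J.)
PE = mgh = (178.6)(13.8)(463.5) = 1142380 J = 273.0 kcal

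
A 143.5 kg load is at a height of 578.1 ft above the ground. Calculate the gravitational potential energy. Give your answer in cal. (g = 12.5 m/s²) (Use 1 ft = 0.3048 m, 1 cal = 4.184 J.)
Convert to SI: m = 143.5 kg, h = 176.205 m
PE = mgh = (143.5)(12.5)(176.205) = 316068 J = 75540 cal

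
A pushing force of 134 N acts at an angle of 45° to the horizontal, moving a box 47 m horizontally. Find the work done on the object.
W = F·d·cosθ = (134)(47)cos(45°) = 4453 J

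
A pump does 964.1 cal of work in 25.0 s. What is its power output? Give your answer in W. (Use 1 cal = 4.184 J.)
Convert to SI: W = 4033.79 J, t = 25.0 s
P = W/t = 4033.79/25.0 = 161.4 W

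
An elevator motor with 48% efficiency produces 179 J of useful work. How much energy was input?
W_in = W_out/η = 179/0.48 = 372.9 J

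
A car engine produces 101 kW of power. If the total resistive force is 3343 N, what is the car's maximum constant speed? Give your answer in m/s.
P = Fv ⇒ v = P/F = 101000 W/3343.0 N = 30.21 m/s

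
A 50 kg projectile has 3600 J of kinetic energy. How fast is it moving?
v = √(2·KE/m) = √(2·3600/50) = 12.0 m/s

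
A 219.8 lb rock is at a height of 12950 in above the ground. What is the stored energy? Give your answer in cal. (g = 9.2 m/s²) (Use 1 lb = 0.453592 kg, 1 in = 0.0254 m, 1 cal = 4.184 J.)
Convert to SI: m = 99.6995 kg, h = 328.93 m
PE = mgh = (99.6995)(9.2)(328.93) = 301706 J = 72110 cal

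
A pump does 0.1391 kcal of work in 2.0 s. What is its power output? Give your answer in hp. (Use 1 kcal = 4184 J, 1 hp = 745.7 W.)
Convert to SI: W = 581.994 J, t = 2.0 s
P = W/t = 581.994/2.0 = 290.997 W = 0.3902 hp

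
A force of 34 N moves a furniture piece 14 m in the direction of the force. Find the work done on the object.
W = F·d = (34)(14) = 476.0 J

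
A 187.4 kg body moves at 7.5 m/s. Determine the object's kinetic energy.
KE = ½mv² = ½(187.4)(7.5)² = 5271 J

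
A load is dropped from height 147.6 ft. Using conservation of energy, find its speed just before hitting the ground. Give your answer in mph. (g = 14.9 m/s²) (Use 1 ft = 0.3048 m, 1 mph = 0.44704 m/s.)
Convert to SI: h = 44.9885 m
mgh = ½mv² ⇒ v = √(2gh) = √(2·14.9·44.9885) = 36.615 m/s = 81.91 mph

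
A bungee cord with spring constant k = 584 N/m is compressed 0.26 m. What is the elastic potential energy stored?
PE = ½kx² = ½(584)(0.26)² = 19.74 J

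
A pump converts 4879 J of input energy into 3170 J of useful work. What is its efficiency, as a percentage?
η = W_out/W_in = 3170/4879 = 64.97%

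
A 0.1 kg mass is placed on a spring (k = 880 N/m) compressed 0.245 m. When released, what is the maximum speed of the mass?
½kx² = ½mv² ⇒ v = x√(k/m) = (0.245)√(880/0.1) = 22.98 m/s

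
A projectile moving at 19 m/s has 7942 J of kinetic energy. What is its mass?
m = 2·KE/v² = 2·7942/(19)² = 44.0 kg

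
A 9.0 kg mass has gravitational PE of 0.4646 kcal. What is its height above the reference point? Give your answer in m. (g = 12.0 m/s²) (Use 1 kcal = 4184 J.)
Convert to SI: m = 9.0 kg, PE = 1943.89 J
h = PE/(mg) = 1943.89/(9.0·12.0) = 18.0 m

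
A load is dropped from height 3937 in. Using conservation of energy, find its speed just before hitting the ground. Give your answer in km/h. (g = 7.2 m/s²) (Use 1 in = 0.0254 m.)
Convert to SI: h = 99.9998 m
mgh = ½mv² ⇒ v = √(2gh) = √(2·7.2·99.9998) = 37.9473 m/s = 136.6 km/h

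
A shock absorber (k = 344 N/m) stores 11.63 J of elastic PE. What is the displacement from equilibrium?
x = √(2·PE/k) = √(2·11.63/344) = 0.26 m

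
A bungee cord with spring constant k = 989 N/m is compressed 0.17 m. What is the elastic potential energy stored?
PE = ½kx² = ½(989)(0.17)² = 14.29 J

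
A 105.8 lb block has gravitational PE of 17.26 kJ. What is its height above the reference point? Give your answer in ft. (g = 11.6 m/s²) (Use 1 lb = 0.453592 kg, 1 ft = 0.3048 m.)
Convert to SI: m = 47.99 kg, PE = 17260.0 J
h = PE/(mg) = 17260.0/(47.99·11.6) = 31.005 m = 101.7 ft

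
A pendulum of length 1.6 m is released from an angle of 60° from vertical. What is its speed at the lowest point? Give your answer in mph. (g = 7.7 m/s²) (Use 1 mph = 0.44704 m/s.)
h = L(1 − cosθ) = 1.6(1 − cos60°) = 0.8 m
v = √(2gh) = √(2·7.7·0.8) = 3.50999 m/s = 7.852 mph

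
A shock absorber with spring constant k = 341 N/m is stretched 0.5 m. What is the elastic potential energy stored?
PE = ½kx² = ½(341)(0.5)² = 42.63 J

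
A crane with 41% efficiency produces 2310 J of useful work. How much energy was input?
W_in = W_out/η = 2310/0.41 = 5634 J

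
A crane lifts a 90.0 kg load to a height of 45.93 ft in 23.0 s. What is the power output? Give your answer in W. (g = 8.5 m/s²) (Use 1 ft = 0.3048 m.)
Convert to SI: m = 90.0 kg, h = 13.9995 m, t = 23.0 s
P = mgh/t = (90.0)(8.5)(13.9995)/23.0 = 465.6 W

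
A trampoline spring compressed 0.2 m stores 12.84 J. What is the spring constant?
k = 2·PE/x² = 2·12.84/(0.2)² = 642.0 N/m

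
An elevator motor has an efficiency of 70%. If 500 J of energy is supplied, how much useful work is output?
W_out = η·W_in = 0.7·500 = 350.0 J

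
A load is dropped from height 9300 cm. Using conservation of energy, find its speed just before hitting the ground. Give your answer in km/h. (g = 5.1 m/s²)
Convert to SI: h = 93.0 m
mgh = ½mv² ⇒ v = √(2gh) = √(2·5.1·93.0) = 30.7994 m/s = 110.9 km/h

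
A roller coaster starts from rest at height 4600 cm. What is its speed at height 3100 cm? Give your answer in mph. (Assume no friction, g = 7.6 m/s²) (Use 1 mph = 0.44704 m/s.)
Convert to SI: h₁−h₂ = 15.0 m
mgh₁ = mgh₂ + ½mv² ⇒ v = √(2g(h₁−h₂)) = √(2·7.6·15.0) = 15.0997 m/s = 33.78 mph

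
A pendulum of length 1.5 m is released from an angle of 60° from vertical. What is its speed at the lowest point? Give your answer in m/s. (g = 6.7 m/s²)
h = L(1 − cosθ) = 1.5(1 − cos60°) = 0.75 m
v = √(2gh) = √(2·6.7·0.75) = 3.17 m/s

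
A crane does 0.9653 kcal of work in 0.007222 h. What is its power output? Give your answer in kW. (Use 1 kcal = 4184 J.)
Convert to SI: W = 4038.82 J, t = 25.9992 s
P = W/t = 4038.82/25.9992 = 155.344 W = 0.1553 kW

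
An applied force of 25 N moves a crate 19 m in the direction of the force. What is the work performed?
W = F·d = (25)(19) = 475.0 J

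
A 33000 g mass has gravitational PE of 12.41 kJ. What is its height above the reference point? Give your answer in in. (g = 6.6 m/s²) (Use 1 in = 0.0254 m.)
Convert to SI: m = 33.0 kg, PE = 12410.0 J
h = PE/(mg) = 12410.0/(33.0·6.6) = 56.9789 m = 2243 in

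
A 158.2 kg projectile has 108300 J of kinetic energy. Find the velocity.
v = √(2·KE/m) = √(2·108300/158.2) = 37.0 m/s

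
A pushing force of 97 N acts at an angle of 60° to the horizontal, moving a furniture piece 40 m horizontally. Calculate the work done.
W = F·d·cosθ = (97)(40)cos(60°) = 1940 J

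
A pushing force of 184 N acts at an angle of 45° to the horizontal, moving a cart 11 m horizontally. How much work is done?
W = F·d·cosθ = (184)(11)cos(45°) = 1431 J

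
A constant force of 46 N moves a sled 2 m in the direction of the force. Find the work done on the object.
W = F·d = (46)(2) = 92.0 J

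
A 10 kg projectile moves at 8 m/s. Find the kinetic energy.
KE = ½mv² = ½(10)(8)² = 320.0 J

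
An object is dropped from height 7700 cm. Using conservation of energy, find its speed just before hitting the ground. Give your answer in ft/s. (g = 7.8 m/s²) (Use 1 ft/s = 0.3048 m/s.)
Convert to SI: h = 77.0 m
mgh = ½mv² ⇒ v = √(2gh) = √(2·7.8·77.0) = 34.6583 m/s = 113.7 ft/s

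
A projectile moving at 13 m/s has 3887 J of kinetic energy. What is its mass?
m = 2·KE/v² = 2·3887/(13)² = 46.0 kg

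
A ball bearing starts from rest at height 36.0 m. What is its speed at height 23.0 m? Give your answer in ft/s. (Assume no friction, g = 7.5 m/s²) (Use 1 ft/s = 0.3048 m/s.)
mgh₁ = mgh₂ + ½mv² ⇒ v = √(2g(h₁−h₂)) = √(2·7.5·13.0) = 13.9642 m/s = 45.81 ft/s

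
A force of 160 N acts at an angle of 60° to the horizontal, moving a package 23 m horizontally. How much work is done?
W = F·d·cosθ = (160)(23)cos(60°) = 1840 J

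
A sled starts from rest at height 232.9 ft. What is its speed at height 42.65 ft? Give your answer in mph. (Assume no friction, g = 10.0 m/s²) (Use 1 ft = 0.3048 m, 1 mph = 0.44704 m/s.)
Convert to SI: h₁−h₂ = 57.9882 m
mgh₁ = mgh₂ + ½mv² ⇒ v = √(2g(h₁−h₂)) = √(2·10.0·57.9882) = 34.0553 m/s = 76.18 mph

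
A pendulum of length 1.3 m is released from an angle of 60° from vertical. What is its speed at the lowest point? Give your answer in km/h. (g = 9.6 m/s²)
h = L(1 − cosθ) = 1.3(1 − cos60°) = 0.65 m
v = √(2gh) = √(2·9.6·0.65) = 3.5327 m/s = 12.72 km/h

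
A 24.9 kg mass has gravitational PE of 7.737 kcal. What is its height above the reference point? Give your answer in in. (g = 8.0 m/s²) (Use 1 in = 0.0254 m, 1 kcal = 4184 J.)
Convert to SI: m = 24.9 kg, PE = 32371.6 J
h = PE/(mg) = 32371.6/(24.9·8.0) = 162.508 m = 6398 in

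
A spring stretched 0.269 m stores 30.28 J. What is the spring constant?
k = 2·PE/x² = 2·30.28/(0.269)² = 836.9 N/m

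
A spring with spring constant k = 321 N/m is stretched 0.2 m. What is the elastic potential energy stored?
PE = ½kx² = ½(321)(0.2)² = 6.42 J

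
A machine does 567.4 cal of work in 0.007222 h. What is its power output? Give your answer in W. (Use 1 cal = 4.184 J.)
Convert to SI: W = 2374.0 J, t = 25.9992 s
P = W/t = 2374.0/25.9992 = 91.31 W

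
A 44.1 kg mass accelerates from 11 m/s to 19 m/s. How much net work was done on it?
W = ΔKE = ½m(v₂² − v₁²) = ½(44.1)(19² − 11²) = 5292.0 J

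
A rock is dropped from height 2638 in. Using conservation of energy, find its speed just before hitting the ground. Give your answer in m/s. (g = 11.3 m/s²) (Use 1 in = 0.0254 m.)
Convert to SI: h = 67.0052 m
mgh = ½mv² ⇒ v = √(2gh) = √(2·11.3·67.0052) = 38.91 m/s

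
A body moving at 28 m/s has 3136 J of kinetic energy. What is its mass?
m = 2·KE/v² = 2·3136/(28)² = 8.0 kg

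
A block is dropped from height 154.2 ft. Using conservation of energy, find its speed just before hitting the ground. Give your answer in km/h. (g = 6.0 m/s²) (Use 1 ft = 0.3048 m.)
Convert to SI: h = 47.0002 m
mgh = ½mv² ⇒ v = √(2gh) = √(2·6.0·47.0002) = 23.7487 m/s = 85.5 km/h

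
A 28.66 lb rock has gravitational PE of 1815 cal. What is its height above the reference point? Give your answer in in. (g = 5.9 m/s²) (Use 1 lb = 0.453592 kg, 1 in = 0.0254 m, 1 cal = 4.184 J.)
Convert to SI: m = 12.9999 kg, PE = 7593.96 J
h = PE/(mg) = 7593.96/(12.9999·5.9) = 99.009 m = 3898 in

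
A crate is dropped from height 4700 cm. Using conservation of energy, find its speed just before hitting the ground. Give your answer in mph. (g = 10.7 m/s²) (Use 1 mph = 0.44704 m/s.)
Convert to SI: h = 47.0 m
mgh = ½mv² ⇒ v = √(2gh) = √(2·10.7·47.0) = 31.7144 m/s = 70.94 mph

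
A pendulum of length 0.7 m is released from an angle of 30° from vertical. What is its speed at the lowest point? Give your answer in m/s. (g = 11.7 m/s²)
h = L(1 − cosθ) = 0.7(1 − cos30°) = 0.0937822 m
v = √(2gh) = √(2·11.7·0.0937822) = 1.481 m/s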